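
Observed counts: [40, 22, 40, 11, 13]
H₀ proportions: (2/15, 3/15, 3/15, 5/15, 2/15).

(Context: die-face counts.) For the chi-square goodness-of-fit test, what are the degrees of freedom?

degrees of freedom = 4

df = k − 1 = 5 − 1 = 4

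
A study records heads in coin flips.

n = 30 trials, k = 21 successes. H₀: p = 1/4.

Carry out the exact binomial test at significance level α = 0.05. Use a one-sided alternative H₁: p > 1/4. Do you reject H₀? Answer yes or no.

reject H₀: yes

Exact binomial: n=30, k=21, p₀=1/4=0.2500
P(X≥21) from Σ C(n,i)·p₀^i·(1−p₀)^(n−i)
p-value (one-sided, H₁ greater) = 0.00000
At α=0.05: p < α → reject H₀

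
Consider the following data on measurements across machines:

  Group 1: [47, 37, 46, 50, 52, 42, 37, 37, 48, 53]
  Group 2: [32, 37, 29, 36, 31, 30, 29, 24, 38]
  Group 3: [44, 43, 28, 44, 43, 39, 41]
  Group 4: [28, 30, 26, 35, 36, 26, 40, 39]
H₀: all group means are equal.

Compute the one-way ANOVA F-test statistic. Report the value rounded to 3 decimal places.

Group means [44.90, 31.78, 40.29, 32.50], grand mean 37.559
SSB = Σnᵢ(x̄ᵢ−x̄)² = 1096.498; SSW = ΣΣ(x−x̄ᵢ)² = 939.884
MSB = 1096.498/3 = 365.4994; MSW = 939.884/30 = 31.3295
F = MSB/MSW = 11.6663
df = (3, 30)

test statistic = 11.666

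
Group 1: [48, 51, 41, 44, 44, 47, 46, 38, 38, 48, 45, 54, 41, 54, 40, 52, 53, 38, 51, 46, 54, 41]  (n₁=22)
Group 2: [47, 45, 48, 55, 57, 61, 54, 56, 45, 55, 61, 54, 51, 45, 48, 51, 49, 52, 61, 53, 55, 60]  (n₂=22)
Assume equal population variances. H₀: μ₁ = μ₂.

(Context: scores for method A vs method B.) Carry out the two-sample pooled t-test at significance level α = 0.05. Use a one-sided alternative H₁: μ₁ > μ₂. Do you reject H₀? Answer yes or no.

reject H₀: no

x̄₁=46.091, s₁=5.554, n₁=22
x̄₂=52.864, s₂=5.267, n₂=22
s_p² = [21·5.554² + 21·5.267²]/42 = 29.2955
SE = √(s_p²·(1/22+1/22)) = 1.6319
t = (46.091−52.864)/1.6319 = -4.1501
df = 42
p-value (one-sided, H₁ greater) = 0.99992
At α=0.05: p ≥ α → fail to reject H₀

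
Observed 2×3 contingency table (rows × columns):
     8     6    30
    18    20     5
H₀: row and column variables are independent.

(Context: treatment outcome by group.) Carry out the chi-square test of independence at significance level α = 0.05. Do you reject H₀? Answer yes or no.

Row totals [44, 43], col totals [26, 26, 35], n=87
χ² = (8−13.15)²/13.15 + (6−13.15)²/13.15 + (30−17.70)²/17.70 + (18−12.85)²/12.85 + (20−12.85)²/12.85 + (5−17.30)²/17.30 = 29.2341
df = 2
p-value (upper-tail) = 0.00000
At α=0.05: p < α → reject H₀

reject H₀: yes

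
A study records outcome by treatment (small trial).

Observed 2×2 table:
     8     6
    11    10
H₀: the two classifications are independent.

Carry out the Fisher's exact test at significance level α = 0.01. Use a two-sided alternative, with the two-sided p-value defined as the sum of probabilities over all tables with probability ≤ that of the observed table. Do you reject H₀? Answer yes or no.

reject H₀: no

Margins: r₁=14, r₂=21, c₁=19, c₂=16, n=35
p_obs = C(14,8)·C(21,11)/C(35,19); sum pmf over tables with pmf ≤ p_obs
p-value (two-sided) = 1.00000
At α=0.01: p ≥ α → fail to reject H₀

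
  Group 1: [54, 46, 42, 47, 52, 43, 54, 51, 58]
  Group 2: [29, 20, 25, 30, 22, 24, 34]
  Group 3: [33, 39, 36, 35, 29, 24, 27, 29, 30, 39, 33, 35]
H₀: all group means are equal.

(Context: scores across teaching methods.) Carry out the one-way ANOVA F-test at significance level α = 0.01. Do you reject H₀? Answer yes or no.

Group means [49.67, 26.29, 32.42], grand mean 36.429
SSB = Σnᵢ(x̄ᵢ−x̄)² = 2490.512; SSW = ΣΣ(x−x̄ᵢ)² = 626.345
MSB = 2490.512/2 = 1245.2560; MSW = 626.345/25 = 25.0538
F = MSB/MSW = 49.7033
df = (2, 25)
p-value (upper-tail) = 0.00000
At α=0.01: p < α → reject H₀

reject H₀: yes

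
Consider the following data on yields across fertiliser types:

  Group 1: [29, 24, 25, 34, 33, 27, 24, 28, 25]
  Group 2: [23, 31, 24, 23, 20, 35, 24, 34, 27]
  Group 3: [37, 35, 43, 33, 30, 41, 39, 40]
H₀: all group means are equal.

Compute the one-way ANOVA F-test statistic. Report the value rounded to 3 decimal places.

Group means [27.67, 26.78, 37.25], grand mean 30.308
SSB = Σnᵢ(x̄ᵢ−x̄)² = 560.483; SSW = ΣΣ(x−x̄ᵢ)² = 473.056
MSB = 560.483/2 = 280.2415; MSW = 473.056/23 = 20.5676
F = MSB/MSW = 13.6254
df = (2, 23)

test statistic = 13.625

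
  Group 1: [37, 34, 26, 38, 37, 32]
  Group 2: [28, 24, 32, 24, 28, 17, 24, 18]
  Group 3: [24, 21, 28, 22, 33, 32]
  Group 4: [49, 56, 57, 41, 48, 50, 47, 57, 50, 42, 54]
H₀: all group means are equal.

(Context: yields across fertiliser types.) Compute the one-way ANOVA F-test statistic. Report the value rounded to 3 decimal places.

test statistic = 47.494

Group means [34.00, 24.38, 26.67, 50.09], grand mean 35.806
SSB = Σnᵢ(x̄ᵢ−x̄)² = 3810.721; SSW = ΣΣ(x−x̄ᵢ)² = 722.117
MSB = 3810.721/3 = 1270.2404; MSW = 722.117/27 = 26.7451
F = MSB/MSW = 47.4943
df = (3, 27)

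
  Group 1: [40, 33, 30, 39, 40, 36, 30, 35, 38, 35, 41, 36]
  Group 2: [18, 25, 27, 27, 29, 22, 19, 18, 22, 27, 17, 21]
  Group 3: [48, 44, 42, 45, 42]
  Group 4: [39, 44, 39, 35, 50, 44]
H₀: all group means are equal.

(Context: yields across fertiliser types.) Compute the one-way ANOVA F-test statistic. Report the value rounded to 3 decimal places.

test statistic = 50.067

Group means [36.08, 22.67, 44.20, 41.83], grand mean 33.629
SSB = Σnᵢ(x̄ᵢ−x̄)² = 2476.955; SSW = ΣΣ(x−x̄ᵢ)² = 511.217
MSB = 2476.955/3 = 825.6516; MSW = 511.217/31 = 16.4909
F = MSB/MSW = 50.0672
df = (3, 31)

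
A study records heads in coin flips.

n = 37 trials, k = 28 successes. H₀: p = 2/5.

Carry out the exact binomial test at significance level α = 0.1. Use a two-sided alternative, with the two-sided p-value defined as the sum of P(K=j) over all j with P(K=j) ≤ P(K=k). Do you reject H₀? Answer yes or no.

Exact binomial: n=37, k=28, p₀=2/5=0.4000
P(X=j) = C(n,j)·p₀^j·(1−p₀)^(n−j); p = Σ P(X=j) over j with P(X=j) ≤ P(X=28)
p-value (two-sided) = 0.00001
At α=0.1: p < α → reject H₀

reject H₀: yes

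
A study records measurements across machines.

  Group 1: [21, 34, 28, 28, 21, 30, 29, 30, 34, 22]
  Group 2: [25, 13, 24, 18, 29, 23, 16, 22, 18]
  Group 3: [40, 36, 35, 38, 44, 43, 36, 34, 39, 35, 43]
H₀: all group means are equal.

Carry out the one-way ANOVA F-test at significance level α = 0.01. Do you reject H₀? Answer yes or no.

Group means [27.70, 20.89, 38.45], grand mean 29.600
SSB = Σnᵢ(x̄ᵢ−x̄)² = 1581.484; SSW = ΣΣ(x−x̄ᵢ)² = 545.716
MSB = 1581.484/2 = 790.7419; MSW = 545.716/27 = 20.2117
F = MSB/MSW = 39.1230
df = (2, 27)
p-value (upper-tail) = 0.00000
At α=0.01: p < α → reject H₀

reject H₀: yes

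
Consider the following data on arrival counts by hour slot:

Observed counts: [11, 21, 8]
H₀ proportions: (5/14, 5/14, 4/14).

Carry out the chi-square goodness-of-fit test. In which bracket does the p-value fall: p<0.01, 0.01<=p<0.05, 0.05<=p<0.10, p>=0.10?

n = 40; E_i = n·p_i = [14.29, 14.29, 11.43]
χ² = (11−14.29)²/14.29 + (21−14.29)²/14.29 + (8−11.43)²/11.43 = 4.9400
df = 2
p-value (upper-tail) = 0.08458
→ bracket: 0.05<=p<0.10

p-value bracket: 0.05<=p<0.10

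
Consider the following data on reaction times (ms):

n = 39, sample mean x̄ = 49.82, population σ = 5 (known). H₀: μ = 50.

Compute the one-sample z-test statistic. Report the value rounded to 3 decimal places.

SE = σ/√n = 5/√39 = 0.8006
z = (x̄−μ₀)/SE = (49.82−50)/0.8006 = -0.2248

test statistic = -0.225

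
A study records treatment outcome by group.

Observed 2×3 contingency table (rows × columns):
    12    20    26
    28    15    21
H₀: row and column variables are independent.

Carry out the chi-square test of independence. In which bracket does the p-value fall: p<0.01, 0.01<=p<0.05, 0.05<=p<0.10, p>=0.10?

p-value bracket: 0.01<=p<0.05

Row totals [58, 64], col totals [40, 35, 47], n=122
χ² = (12−19.02)²/19.02 + (20−16.64)²/16.64 + (26−22.34)²/22.34 + (28−20.98)²/20.98 + (15−18.36)²/18.36 + (21−24.66)²/24.66 = 7.3689
df = 2
p-value (upper-tail) = 0.02511
→ bracket: 0.01<=p<0.05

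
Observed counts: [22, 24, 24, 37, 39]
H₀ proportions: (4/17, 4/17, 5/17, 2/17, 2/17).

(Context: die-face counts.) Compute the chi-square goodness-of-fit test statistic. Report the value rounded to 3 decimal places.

test statistic = 66.523

n = 146; E_i = n·p_i = [34.35, 34.35, 42.94, 17.18, 17.18]
χ² = (22−34.35)²/34.35 + (24−34.35)²/34.35 + (24−42.94)²/42.94 + (37−17.18)²/17.18 + (39−17.18)²/17.18 = 66.5233
df = 4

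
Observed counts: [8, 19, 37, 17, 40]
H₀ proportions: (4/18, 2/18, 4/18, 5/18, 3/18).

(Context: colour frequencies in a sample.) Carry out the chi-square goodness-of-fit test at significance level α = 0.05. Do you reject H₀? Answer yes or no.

reject H₀: yes

n = 121; E_i = n·p_i = [26.89, 13.44, 26.89, 33.61, 20.17]
χ² = (8−26.89)²/26.89 + (19−13.44)²/13.44 + (37−26.89)²/26.89 + (17−33.61)²/33.61 + (40−20.17)²/20.17 = 47.0818
df = 4
p-value (upper-tail) = 0.00000
At α=0.05: p < α → reject H₀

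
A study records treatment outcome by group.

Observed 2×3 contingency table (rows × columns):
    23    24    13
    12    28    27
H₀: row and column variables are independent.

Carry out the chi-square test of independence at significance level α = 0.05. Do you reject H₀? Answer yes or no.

Row totals [60, 67], col totals [35, 52, 40], n=127
χ² = (23−16.54)²/16.54 + (24−24.57)²/24.57 + (13−18.90)²/18.90 + (12−18.46)²/18.46 + (28−27.43)²/27.43 + (27−21.10)²/21.10 = 8.3042
df = 2
p-value (upper-tail) = 0.01573
At α=0.05: p < α → reject H₀

reject H₀: yes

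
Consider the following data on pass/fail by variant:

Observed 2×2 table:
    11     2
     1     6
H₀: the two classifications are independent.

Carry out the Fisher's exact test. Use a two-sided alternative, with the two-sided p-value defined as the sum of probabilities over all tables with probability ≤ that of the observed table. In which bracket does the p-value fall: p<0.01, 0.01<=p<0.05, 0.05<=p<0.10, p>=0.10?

Margins: r₁=13, r₂=7, c₁=12, c₂=8, n=20
p_obs = C(13,11)·C(7,1)/C(20,12); sum pmf over tables with pmf ≤ p_obs
p-value (two-sided) = 0.00444
→ bracket: p<0.01

p-value bracket: p<0.01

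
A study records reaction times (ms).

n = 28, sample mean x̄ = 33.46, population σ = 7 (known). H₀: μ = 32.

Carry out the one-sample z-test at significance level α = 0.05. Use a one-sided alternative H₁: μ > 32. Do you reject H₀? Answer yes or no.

reject H₀: no

SE = σ/√n = 7/√28 = 1.3229
z = (x̄−μ₀)/SE = (33.46−32)/1.3229 = 1.1037
p-value (one-sided, H₁ greater) = 0.13487
At α=0.05: p ≥ α → fail to reject H₀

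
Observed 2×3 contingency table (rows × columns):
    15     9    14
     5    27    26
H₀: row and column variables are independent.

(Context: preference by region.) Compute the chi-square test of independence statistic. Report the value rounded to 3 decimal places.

Row totals [38, 58], col totals [20, 36, 40], n=96
χ² = (15−7.92)²/7.92 + (9−14.25)²/14.25 + (14−15.83)²/15.83 + (5−12.08)²/12.08 + (27−21.75)²/21.75 + (26−24.17)²/24.17 = 14.0428
df = 2

test statistic = 14.043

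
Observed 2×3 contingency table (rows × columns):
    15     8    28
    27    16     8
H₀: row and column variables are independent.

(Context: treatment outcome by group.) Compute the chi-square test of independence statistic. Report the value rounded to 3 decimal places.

test statistic = 17.206

Row totals [51, 51], col totals [42, 24, 36], n=102
χ² = (15−21.00)²/21.00 + (8−12.00)²/12.00 + (28−18.00)²/18.00 + (27−21.00)²/21.00 + (16−12.00)²/12.00 + (8−18.00)²/18.00 = 17.2063
df = 2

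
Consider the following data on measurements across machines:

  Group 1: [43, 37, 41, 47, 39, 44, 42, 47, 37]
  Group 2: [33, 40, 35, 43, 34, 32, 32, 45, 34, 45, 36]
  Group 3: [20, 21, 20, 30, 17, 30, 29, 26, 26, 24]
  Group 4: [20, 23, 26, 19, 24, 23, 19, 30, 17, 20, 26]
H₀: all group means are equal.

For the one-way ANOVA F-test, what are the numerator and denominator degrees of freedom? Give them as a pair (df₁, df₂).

degrees of freedom = [3, 37]

k = 4 groups, N = 41 total
df = (k−1, N−k) = (4−1, 41−4) = (3, 37)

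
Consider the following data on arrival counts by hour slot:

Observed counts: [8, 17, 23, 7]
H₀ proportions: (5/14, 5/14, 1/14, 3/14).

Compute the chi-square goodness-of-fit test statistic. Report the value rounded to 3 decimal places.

n = 55; E_i = n·p_i = [19.64, 19.64, 3.93, 11.79]
χ² = (8−19.64)²/19.64 + (17−19.64)²/19.64 + (23−3.93)²/3.93 + (7−11.79)²/11.79 = 101.7830
df = 3

test statistic = 101.783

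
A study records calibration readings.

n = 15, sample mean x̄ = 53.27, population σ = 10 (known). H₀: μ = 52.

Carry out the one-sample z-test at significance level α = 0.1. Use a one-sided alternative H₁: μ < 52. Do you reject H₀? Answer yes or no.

reject H₀: no

SE = σ/√n = 10/√15 = 2.5820
z = (x̄−μ₀)/SE = (53.27−52)/2.5820 = 0.4919
p-value (one-sided, H₁ less) = 0.68859
At α=0.1: p ≥ α → fail to reject H₀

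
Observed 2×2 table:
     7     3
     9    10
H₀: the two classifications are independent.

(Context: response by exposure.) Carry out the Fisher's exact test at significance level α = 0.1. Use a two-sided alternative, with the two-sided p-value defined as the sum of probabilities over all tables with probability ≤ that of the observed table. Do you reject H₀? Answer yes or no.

Margins: r₁=10, r₂=19, c₁=16, c₂=13, n=29
p_obs = C(10,7)·C(19,9)/C(29,16); sum pmf over tables with pmf ≤ p_obs
p-value (two-sided) = 0.43348
At α=0.1: p ≥ α → fail to reject H₀

reject H₀: no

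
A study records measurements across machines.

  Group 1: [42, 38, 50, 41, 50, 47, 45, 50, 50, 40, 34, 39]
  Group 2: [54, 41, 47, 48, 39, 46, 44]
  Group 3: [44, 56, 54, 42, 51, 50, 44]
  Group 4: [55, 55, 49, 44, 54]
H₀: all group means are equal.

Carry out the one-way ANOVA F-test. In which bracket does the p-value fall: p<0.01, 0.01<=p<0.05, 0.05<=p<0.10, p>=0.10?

p-value bracket: 0.05<=p<0.10

Group means [43.83, 45.57, 48.71, 51.40], grand mean 46.548
SSB = Σnᵢ(x̄ᵢ−x̄)² = 245.668; SSW = ΣΣ(x−x̄ᵢ)² = 760.010
MSB = 245.668/3 = 81.8893; MSW = 760.010/27 = 28.1485
F = MSB/MSW = 2.9092
df = (3, 27)
p-value (upper-tail) = 0.05271
→ bracket: 0.05<=p<0.10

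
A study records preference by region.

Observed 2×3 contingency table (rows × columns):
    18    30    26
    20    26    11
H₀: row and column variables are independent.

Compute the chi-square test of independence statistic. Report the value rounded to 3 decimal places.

Row totals [74, 57], col totals [38, 56, 37], n=131
χ² = (18−21.47)²/21.47 + (30−31.63)²/31.63 + (26−20.90)²/20.90 + (20−16.53)²/16.53 + (26−24.37)²/24.37 + (11−16.10)²/16.10 = 4.3390
df = 2

test statistic = 4.339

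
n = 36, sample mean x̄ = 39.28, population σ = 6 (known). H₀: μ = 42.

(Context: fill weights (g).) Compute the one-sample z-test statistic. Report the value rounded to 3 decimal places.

SE = σ/√n = 6/√36 = 1.0000
z = (x̄−μ₀)/SE = (39.28−42)/1.0000 = -2.7200

test statistic = -2.720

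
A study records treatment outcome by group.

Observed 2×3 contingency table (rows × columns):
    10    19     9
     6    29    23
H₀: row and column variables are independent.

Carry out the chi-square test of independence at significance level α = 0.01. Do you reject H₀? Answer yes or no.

Row totals [38, 58], col totals [16, 48, 32], n=96
χ² = (10−6.33)²/6.33 + (19−19.00)²/19.00 + (9−12.67)²/12.67 + (6−9.67)²/9.67 + (29−29.00)²/29.00 + (23−19.33)²/19.33 = 5.2704
df = 2
p-value (upper-tail) = 0.07170
At α=0.01: p ≥ α → fail to reject H₀

reject H₀: no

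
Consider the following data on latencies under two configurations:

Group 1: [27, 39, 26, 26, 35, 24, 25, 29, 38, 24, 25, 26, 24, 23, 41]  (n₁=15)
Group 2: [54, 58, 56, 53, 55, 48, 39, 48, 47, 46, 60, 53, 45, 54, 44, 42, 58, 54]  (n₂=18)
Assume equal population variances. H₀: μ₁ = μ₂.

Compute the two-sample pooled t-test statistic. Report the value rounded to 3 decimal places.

x̄₁=28.800, s₁=6.178, n₁=15
x̄₂=50.778, s₂=6.054, n₂=18
s_p² = [14·6.178² + 17·6.054²]/31 = 37.3391
SE = √(s_p²·(1/15+1/18)) = 2.1363
t = (28.800−50.778)/2.1363 = -10.2879
df = 31

test statistic = -10.288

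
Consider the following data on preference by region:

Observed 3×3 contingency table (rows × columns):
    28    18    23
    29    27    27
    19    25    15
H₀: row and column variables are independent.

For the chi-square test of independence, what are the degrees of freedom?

degrees of freedom = 4

df = (r−1)(c−1) = (3−1)·(3−1) = 4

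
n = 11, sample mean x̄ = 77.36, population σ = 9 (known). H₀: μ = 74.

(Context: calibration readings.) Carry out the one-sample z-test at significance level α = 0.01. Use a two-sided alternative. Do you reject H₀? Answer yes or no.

reject H₀: no

SE = σ/√n = 9/√11 = 2.7136
z = (x̄−μ₀)/SE = (77.36−74)/2.7136 = 1.2382
p-value (two-sided) = 0.21564
At α=0.01: p ≥ α → fail to reject H₀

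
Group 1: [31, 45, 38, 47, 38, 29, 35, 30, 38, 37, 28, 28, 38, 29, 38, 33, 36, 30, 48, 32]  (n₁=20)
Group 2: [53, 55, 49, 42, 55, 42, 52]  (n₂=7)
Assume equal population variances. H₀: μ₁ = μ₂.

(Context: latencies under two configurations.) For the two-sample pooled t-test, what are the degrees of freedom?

df = n₁ + n₂ − 2 = 20 + 7 − 2 = 25

degrees of freedom = 25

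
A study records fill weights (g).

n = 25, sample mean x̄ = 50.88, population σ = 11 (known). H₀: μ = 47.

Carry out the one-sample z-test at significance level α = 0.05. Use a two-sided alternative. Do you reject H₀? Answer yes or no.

reject H₀: no

SE = σ/√n = 11/√25 = 2.2000
z = (x̄−μ₀)/SE = (50.88−47)/2.2000 = 1.7636
p-value (two-sided) = 0.07779
At α=0.05: p ≥ α → fail to reject H₀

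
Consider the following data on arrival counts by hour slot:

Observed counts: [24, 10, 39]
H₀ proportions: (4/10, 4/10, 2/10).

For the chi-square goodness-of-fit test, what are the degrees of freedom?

df = k − 1 = 3 − 1 = 2

degrees of freedom = 2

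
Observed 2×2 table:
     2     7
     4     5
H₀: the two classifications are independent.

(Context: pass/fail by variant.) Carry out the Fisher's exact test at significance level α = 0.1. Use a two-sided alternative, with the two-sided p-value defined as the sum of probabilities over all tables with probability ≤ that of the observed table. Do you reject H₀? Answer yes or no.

Margins: r₁=9, r₂=9, c₁=6, c₂=12, n=18
p_obs = C(9,2)·C(9,4)/C(18,6); sum pmf over tables with pmf ≤ p_obs
p-value (two-sided) = 0.61991
At α=0.1: p ≥ α → fail to reject H₀

reject H₀: no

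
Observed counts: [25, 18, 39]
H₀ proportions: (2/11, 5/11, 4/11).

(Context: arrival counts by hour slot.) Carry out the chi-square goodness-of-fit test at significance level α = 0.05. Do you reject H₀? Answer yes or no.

n = 82; E_i = n·p_i = [14.91, 37.27, 29.82]
χ² = (25−14.91)²/14.91 + (18−37.27)²/37.27 + (39−29.82)²/29.82 = 19.6226
df = 2
p-value (upper-tail) = 0.00005
At α=0.05: p < α → reject H₀

reject H₀: yes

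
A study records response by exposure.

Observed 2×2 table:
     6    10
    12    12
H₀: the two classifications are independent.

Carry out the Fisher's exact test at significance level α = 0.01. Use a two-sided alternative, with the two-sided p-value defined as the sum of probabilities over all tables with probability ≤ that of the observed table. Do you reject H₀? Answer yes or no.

Margins: r₁=16, r₂=24, c₁=18, c₂=22, n=40
p_obs = C(16,6)·C(24,12)/C(40,18); sum pmf over tables with pmf ≤ p_obs
p-value (two-sided) = 0.52551
At α=0.01: p ≥ α → fail to reject H₀

reject H₀: no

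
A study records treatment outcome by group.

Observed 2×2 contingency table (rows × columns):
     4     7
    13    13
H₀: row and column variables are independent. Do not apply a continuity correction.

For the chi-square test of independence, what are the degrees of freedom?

df = (r−1)(c−1) = (2−1)·(2−1) = 1

degrees of freedom = 1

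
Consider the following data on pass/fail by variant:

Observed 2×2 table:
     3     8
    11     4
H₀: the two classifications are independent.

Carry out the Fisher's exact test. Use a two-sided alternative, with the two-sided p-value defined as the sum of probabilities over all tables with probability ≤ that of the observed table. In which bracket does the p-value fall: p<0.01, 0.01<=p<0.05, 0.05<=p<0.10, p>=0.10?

Margins: r₁=11, r₂=15, c₁=14, c₂=12, n=26
p_obs = C(11,3)·C(15,11)/C(26,14); sum pmf over tables with pmf ≤ p_obs
p-value (two-sided) = 0.04474
→ bracket: 0.01<=p<0.05

p-value bracket: 0.01<=p<0.05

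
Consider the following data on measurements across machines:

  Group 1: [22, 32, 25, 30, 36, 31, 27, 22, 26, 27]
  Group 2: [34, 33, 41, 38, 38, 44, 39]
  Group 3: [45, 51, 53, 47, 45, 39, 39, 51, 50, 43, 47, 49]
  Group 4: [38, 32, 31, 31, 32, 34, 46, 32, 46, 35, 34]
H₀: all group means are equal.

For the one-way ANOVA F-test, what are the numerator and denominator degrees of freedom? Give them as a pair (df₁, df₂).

degrees of freedom = [3, 36]

k = 4 groups, N = 40 total
df = (k−1, N−k) = (4−1, 40−4) = (3, 36)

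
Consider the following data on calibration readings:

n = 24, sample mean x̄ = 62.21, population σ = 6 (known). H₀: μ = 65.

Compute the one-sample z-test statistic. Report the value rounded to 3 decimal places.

test statistic = -2.278

SE = σ/√n = 6/√24 = 1.2247
z = (x̄−μ₀)/SE = (62.21−65)/1.2247 = -2.2780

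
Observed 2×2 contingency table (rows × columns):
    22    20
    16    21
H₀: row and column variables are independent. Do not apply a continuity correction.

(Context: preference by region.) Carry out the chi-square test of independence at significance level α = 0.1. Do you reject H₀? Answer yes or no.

reject H₀: no

Row totals [42, 37], col totals [38, 41], n=79
χ² = (22−20.20)²/20.20 + (20−21.80)²/21.80 + (16−17.80)²/17.80 + (21−19.20)²/19.20 = 0.6579
df = 1
p-value (upper-tail) = 0.41729
At α=0.1: p ≥ α → fail to reject H₀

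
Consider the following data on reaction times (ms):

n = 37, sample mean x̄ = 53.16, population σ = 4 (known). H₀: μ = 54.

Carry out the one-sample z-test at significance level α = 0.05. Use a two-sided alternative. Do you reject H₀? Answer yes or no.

SE = σ/√n = 4/√37 = 0.6576
z = (x̄−μ₀)/SE = (53.16−54)/0.6576 = -1.2774
p-value (two-sided) = 0.20147
At α=0.05: p ≥ α → fail to reject H₀

reject H₀: no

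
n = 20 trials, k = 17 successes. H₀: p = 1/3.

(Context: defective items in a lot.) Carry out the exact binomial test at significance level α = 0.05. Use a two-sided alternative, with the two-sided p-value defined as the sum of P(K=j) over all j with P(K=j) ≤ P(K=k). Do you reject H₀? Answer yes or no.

reject H₀: yes

Exact binomial: n=20, k=17, p₀=1/3=0.3333
P(X=j) = C(n,j)·p₀^j·(1−p₀)^(n−j); p = Σ P(X=j) over j with P(X=j) ≤ P(X=17)
p-value (two-sided) = 0.00000
At α=0.05: p < α → reject H₀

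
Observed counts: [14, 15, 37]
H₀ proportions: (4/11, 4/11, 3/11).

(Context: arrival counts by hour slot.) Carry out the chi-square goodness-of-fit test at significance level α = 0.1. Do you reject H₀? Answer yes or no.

reject H₀: yes

n = 66; E_i = n·p_i = [24.00, 24.00, 18.00]
χ² = (14−24.00)²/24.00 + (15−24.00)²/24.00 + (37−18.00)²/18.00 = 27.5972
df = 2
p-value (upper-tail) = 0.00000
At α=0.1: p < α → reject H₀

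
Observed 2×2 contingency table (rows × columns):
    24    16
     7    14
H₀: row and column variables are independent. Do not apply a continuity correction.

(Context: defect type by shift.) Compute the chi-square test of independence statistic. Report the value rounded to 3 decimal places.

Row totals [40, 21], col totals [31, 30], n=61
χ² = (24−20.33)²/20.33 + (16−19.67)²/19.67 + (7−10.67)²/10.67 + (14−10.33)²/10.33 = 3.9180
df = 1

test statistic = 3.918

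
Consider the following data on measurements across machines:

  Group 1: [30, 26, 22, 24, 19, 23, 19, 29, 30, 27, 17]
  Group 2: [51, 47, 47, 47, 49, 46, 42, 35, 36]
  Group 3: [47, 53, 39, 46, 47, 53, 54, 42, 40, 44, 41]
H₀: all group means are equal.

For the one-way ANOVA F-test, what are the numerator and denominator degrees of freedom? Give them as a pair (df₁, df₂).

k = 3 groups, N = 31 total
df = (k−1, N−k) = (3−1, 31−3) = (2, 28)

degrees of freedom = [2, 28]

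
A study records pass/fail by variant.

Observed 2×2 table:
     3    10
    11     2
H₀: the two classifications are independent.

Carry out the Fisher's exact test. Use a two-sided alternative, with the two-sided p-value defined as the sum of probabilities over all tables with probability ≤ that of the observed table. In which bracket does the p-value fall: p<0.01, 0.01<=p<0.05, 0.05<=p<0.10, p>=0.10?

p-value bracket: p<0.01

Margins: r₁=13, r₂=13, c₁=14, c₂=12, n=26
p_obs = C(13,3)·C(13,11)/C(26,14); sum pmf over tables with pmf ≤ p_obs
p-value (two-sided) = 0.00483
→ bracket: p<0.01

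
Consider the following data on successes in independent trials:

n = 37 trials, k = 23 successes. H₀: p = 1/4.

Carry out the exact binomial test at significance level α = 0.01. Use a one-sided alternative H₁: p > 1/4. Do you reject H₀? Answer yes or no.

Exact binomial: n=37, k=23, p₀=1/4=0.2500
P(X≥23) from Σ C(n,i)·p₀^i·(1−p₀)^(n−i)
p-value (one-sided, H₁ greater) = 0.00000
At α=0.01: p < α → reject H₀

reject H₀: yes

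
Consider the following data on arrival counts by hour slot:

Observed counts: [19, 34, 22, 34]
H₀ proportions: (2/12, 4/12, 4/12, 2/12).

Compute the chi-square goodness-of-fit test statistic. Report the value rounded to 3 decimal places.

n = 109; E_i = n·p_i = [18.17, 36.33, 36.33, 18.17]
χ² = (19−18.17)²/18.17 + (34−36.33)²/36.33 + (22−36.33)²/36.33 + (34−18.17)²/18.17 = 19.6422
df = 3

test statistic = 19.642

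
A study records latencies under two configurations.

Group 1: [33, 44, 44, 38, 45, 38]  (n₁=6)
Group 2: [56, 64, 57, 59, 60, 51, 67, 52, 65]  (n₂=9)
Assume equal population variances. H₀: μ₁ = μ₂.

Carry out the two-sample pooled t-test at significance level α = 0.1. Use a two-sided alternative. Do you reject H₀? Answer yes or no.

reject H₀: yes

x̄₁=40.333, s₁=4.761, n₁=6
x̄₂=59.000, s₂=5.612, n₂=9
s_p² = [5·4.761² + 8·5.612²]/13 = 28.1026
SE = √(s_p²·(1/6+1/9)) = 2.7940
t = (40.333−59.000)/2.7940 = -6.6811
df = 13
p-value (two-sided) = 0.00002
At α=0.1: p < α → reject H₀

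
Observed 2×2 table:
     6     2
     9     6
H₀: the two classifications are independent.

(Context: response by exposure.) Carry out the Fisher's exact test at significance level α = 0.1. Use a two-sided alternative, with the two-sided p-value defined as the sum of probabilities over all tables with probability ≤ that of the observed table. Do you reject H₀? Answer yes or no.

Margins: r₁=8, r₂=15, c₁=15, c₂=8, n=23
p_obs = C(8,6)·C(15,9)/C(23,15); sum pmf over tables with pmf ≤ p_obs
p-value (two-sided) = 0.65702
At α=0.1: p ≥ α → fail to reject H₀

reject H₀: no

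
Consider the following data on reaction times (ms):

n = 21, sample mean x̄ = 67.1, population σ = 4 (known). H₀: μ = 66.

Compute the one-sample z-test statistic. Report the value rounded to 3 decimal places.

SE = σ/√n = 4/√21 = 0.8729
z = (x̄−μ₀)/SE = (67.1−66)/0.8729 = 1.2602

test statistic = 1.260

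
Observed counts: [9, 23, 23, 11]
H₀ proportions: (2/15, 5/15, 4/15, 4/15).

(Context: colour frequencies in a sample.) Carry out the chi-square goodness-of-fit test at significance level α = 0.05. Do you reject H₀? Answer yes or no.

reject H₀: no

n = 66; E_i = n·p_i = [8.80, 22.00, 17.60, 17.60]
χ² = (9−8.80)²/8.80 + (23−22.00)²/22.00 + (23−17.60)²/17.60 + (11−17.60)²/17.60 = 4.1818
df = 3
p-value (upper-tail) = 0.24249
At α=0.05: p ≥ α → fail to reject H₀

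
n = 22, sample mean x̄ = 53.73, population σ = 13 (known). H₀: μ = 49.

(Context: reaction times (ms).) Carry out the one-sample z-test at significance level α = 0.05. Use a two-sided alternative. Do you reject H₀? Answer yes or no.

reject H₀: no

SE = σ/√n = 13/√22 = 2.7716
z = (x̄−μ₀)/SE = (53.73−49)/2.7716 = 1.7066
p-value (two-sided) = 0.08790
At α=0.05: p ≥ α → fail to reject H₀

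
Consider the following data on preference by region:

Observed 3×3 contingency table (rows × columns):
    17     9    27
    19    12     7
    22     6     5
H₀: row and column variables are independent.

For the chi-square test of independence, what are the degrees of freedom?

df = (r−1)(c−1) = (3−1)·(3−1) = 4

degrees of freedom = 4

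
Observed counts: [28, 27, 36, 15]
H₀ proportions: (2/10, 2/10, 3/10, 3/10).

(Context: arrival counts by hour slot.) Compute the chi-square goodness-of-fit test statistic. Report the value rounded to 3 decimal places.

test statistic = 13.198

n = 106; E_i = n·p_i = [21.20, 21.20, 31.80, 31.80]
χ² = (28−21.20)²/21.20 + (27−21.20)²/21.20 + (36−31.80)²/31.80 + (15−31.80)²/31.80 = 13.1981
df = 3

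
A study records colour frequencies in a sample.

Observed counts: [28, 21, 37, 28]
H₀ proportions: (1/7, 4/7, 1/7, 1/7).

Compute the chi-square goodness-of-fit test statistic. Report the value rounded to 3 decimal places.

n = 114; E_i = n·p_i = [16.29, 65.14, 16.29, 16.29]
χ² = (28−16.29)²/16.29 + (21−65.14)²/65.14 + (37−16.29)²/16.29 + (28−16.29)²/16.29 = 73.1118
df = 3

test statistic = 73.112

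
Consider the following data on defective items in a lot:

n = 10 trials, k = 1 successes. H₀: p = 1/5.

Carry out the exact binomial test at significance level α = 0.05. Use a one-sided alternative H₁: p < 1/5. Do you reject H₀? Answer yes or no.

reject H₀: no

Exact binomial: n=10, k=1, p₀=1/5=0.2000
P(X≤1) from Σ C(n,i)·p₀^i·(1−p₀)^(n−i)
p-value (one-sided, H₁ less) = 0.37581
At α=0.05: p ≥ α → fail to reject H₀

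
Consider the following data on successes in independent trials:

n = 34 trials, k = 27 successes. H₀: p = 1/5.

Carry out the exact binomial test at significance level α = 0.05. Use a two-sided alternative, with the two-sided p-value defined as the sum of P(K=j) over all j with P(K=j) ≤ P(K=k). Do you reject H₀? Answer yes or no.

Exact binomial: n=34, k=27, p₀=1/5=0.2000
P(X=j) = C(n,j)·p₀^j·(1−p₀)^(n−j); p = Σ P(X=j) over j with P(X=j) ≤ P(X=27)
p-value (two-sided) = 0.00000
At α=0.05: p < α → reject H₀

reject H₀: yes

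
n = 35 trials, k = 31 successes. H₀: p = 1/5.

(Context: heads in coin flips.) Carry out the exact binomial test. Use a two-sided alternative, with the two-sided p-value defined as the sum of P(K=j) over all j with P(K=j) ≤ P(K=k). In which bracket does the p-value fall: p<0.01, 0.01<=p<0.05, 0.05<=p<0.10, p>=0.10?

Exact binomial: n=35, k=31, p₀=1/5=0.2000
P(X=j) = C(n,j)·p₀^j·(1−p₀)^(n−j); p = Σ P(X=j) over j with P(X=j) ≤ P(X=31)
p-value (two-sided) = 0.00000
→ bracket: p<0.01

p-value bracket: p<0.01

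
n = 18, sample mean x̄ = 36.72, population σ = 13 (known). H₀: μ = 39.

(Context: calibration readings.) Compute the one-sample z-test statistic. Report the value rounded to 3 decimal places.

SE = σ/√n = 13/√18 = 3.0641
z = (x̄−μ₀)/SE = (36.72−39)/3.0641 = -0.7441

test statistic = -0.744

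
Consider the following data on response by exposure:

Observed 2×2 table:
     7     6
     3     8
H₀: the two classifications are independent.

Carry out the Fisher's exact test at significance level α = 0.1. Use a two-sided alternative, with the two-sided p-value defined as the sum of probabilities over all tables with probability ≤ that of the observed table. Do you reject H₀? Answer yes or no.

reject H₀: no

Margins: r₁=13, r₂=11, c₁=10, c₂=14, n=24
p_obs = C(13,7)·C(11,3)/C(24,10); sum pmf over tables with pmf ≤ p_obs
p-value (two-sided) = 0.23967
At α=0.1: p ≥ α → fail to reject H₀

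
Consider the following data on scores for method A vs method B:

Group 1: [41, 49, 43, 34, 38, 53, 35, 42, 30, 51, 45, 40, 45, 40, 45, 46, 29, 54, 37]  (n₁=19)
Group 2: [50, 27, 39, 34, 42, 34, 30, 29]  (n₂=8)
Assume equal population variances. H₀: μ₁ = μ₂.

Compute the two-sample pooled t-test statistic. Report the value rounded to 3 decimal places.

test statistic = 2.058

x̄₁=41.947, s₁=7.130, n₁=19
x̄₂=35.625, s₂=7.689, n₂=8
s_p² = [18·7.130² + 7·7.689²]/25 = 53.1529
SE = √(s_p²·(1/19+1/8)) = 3.0727
t = (41.947−35.625)/3.0727 = 2.0576
df = 25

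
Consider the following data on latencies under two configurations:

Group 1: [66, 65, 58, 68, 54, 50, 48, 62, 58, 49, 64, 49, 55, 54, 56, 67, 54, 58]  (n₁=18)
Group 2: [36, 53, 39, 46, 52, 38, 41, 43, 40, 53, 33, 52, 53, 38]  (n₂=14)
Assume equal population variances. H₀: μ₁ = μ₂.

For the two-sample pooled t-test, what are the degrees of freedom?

df = n₁ + n₂ − 2 = 18 + 14 − 2 = 30

degrees of freedom = 30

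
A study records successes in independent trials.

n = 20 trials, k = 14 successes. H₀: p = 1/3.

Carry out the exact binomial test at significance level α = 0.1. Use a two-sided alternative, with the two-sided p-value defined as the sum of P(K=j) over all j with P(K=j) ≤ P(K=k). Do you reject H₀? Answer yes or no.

reject H₀: yes

Exact binomial: n=20, k=14, p₀=1/3=0.3333
P(X=j) = C(n,j)·p₀^j·(1−p₀)^(n−j); p = Σ P(X=j) over j with P(X=j) ≤ P(X=14)
p-value (two-sided) = 0.00118
At α=0.1: p < α → reject H₀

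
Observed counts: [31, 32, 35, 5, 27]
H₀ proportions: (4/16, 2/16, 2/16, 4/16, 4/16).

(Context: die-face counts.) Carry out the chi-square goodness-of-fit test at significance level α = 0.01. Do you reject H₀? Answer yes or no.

reject H₀: yes

n = 130; E_i = n·p_i = [32.50, 16.25, 16.25, 32.50, 32.50]
χ² = (31−32.50)²/32.50 + (32−16.25)²/16.25 + (35−16.25)²/16.25 + (5−32.50)²/32.50 + (27−32.50)²/32.50 = 61.1692
df = 4
p-value (upper-tail) = 0.00000
At α=0.01: p < α → reject H₀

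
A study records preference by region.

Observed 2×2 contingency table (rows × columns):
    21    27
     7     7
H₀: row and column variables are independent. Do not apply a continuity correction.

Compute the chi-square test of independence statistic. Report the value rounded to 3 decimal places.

Row totals [48, 14], col totals [28, 34], n=62
χ² = (21−21.68)²/21.68 + (27−26.32)²/26.32 + (7−6.32)²/6.32 + (7−7.68)²/7.68 = 0.1710
df = 1

test statistic = 0.171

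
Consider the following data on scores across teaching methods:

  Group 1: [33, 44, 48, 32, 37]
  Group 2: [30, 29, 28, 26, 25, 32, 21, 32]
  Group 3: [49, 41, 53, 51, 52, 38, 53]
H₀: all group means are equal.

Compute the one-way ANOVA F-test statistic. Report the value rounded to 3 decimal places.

test statistic = 25.272

Group means [38.80, 27.88, 48.14], grand mean 37.700
SSB = Σnᵢ(x̄ᵢ−x̄)² = 1541.668; SSW = ΣΣ(x−x̄ᵢ)² = 518.532
MSB = 1541.668/2 = 770.8339; MSW = 518.532/17 = 30.5019
F = MSB/MSW = 25.2717
df = (2, 17)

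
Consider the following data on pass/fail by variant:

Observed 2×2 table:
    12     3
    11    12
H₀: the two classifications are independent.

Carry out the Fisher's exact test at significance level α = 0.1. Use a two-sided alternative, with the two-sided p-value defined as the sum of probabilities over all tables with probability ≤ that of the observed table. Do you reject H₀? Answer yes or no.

Margins: r₁=15, r₂=23, c₁=23, c₂=15, n=38
p_obs = C(15,12)·C(23,11)/C(38,23); sum pmf over tables with pmf ≤ p_obs
p-value (two-sided) = 0.08838
At α=0.1: p < α → reject H₀

reject H₀: yes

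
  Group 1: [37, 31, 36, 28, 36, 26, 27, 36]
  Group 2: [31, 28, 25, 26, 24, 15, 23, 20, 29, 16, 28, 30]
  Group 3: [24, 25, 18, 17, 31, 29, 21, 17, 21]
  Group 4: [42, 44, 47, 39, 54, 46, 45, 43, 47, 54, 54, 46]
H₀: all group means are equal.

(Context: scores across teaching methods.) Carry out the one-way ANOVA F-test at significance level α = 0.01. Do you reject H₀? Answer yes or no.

reject H₀: yes

Group means [32.12, 24.58, 22.56, 46.75], grand mean 32.098
SSB = Σnᵢ(x̄ᵢ−x̄)² = 4073.346; SSW = ΣΣ(x−x̄ᵢ)² = 930.264
MSB = 4073.346/3 = 1357.7820; MSW = 930.264/37 = 25.1423
F = MSB/MSW = 54.0040
df = (3, 37)
p-value (upper-tail) = 0.00000
At α=0.01: p < α → reject H₀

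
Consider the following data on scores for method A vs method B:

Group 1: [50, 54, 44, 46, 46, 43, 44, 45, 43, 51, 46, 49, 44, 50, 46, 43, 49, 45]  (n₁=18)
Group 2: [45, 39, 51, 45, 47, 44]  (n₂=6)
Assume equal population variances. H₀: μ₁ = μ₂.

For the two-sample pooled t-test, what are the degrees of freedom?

df = n₁ + n₂ − 2 = 18 + 6 − 2 = 22

degrees of freedom = 22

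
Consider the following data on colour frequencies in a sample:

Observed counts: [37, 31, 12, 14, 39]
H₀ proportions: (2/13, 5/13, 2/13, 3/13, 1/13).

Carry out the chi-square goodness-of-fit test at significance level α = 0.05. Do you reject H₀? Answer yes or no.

reject H₀: yes

n = 133; E_i = n·p_i = [20.46, 51.15, 20.46, 30.69, 10.23]
χ² = (37−20.46)²/20.46 + (31−51.15)²/51.15 + (12−20.46)²/20.46 + (14−30.69)²/30.69 + (39−10.23)²/10.23 = 114.7852
df = 4
p-value (upper-tail) = 0.00000
At α=0.05: p < α → reject H₀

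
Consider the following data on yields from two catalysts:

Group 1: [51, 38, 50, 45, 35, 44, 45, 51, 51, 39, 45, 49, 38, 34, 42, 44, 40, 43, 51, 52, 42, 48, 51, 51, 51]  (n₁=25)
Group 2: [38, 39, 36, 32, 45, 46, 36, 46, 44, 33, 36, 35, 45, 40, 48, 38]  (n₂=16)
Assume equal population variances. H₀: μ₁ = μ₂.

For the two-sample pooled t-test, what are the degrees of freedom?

degrees of freedom = 39

df = n₁ + n₂ − 2 = 25 + 16 − 2 = 39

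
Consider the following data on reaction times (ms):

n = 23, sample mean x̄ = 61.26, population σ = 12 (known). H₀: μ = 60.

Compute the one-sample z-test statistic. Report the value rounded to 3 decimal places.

test statistic = 0.504

SE = σ/√n = 12/√23 = 2.5022
z = (x̄−μ₀)/SE = (61.26−60)/2.5022 = 0.5036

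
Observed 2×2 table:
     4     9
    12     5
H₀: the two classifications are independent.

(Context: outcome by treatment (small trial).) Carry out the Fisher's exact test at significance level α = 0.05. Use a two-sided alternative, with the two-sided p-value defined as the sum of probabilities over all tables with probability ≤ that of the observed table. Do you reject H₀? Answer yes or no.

reject H₀: no

Margins: r₁=13, r₂=17, c₁=16, c₂=14, n=30
p_obs = C(13,4)·C(17,12)/C(30,16); sum pmf over tables with pmf ≤ p_obs
p-value (two-sided) = 0.06336
At α=0.05: p ≥ α → fail to reject H₀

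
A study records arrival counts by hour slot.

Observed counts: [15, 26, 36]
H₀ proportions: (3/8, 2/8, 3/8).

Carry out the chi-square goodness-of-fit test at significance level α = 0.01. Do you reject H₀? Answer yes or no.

reject H₀: yes

n = 77; E_i = n·p_i = [28.88, 19.25, 28.88]
χ² = (15−28.88)²/28.88 + (26−19.25)²/19.25 + (36−28.88)²/28.88 = 10.7922
df = 2
p-value (upper-tail) = 0.00453
At α=0.01: p < α → reject H₀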